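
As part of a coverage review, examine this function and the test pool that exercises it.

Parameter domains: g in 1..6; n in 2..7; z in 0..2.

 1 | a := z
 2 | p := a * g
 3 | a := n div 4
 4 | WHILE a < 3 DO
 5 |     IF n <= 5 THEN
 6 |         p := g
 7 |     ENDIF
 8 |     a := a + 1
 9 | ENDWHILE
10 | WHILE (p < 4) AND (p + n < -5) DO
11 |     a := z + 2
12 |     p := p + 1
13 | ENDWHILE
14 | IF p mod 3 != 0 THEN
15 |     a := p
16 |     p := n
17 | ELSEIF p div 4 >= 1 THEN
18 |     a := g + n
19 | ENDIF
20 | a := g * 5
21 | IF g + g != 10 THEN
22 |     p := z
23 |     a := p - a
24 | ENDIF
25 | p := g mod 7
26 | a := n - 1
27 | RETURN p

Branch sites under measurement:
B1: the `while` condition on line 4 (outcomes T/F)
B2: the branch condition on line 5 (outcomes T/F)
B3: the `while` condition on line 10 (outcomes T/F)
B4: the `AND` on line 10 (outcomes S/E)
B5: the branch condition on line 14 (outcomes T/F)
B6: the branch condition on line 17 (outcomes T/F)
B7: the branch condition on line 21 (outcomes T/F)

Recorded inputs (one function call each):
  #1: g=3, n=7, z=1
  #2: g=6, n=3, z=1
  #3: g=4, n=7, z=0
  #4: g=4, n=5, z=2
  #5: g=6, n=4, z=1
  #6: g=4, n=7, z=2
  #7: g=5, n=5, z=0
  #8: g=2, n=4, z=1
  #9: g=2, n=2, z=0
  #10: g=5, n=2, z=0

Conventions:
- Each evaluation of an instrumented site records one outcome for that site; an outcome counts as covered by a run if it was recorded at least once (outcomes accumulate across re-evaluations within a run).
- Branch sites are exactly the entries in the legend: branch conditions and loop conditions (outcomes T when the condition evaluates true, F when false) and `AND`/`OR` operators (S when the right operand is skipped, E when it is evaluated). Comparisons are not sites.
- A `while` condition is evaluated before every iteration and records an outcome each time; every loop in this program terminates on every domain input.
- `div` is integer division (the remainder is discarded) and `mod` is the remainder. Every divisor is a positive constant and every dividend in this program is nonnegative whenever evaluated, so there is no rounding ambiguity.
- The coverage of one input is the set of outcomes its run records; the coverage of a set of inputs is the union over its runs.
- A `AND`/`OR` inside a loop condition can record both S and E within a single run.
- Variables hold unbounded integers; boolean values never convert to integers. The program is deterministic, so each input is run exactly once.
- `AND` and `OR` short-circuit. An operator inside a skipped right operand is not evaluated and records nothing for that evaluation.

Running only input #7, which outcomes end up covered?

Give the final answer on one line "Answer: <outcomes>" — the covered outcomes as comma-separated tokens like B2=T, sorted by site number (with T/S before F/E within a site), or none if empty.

Running input #7 (g=5, n=5, z=0), event by event:
  B1->T, B2->T, B1->T, B2->T, B1->F, B4->S, B3->F, B5->T, B7->F
collecting distinct outcomes: B1=T, B1=F, B2=T, B3=F, B4=S, B5=T, B7=F

Answer: B1=T, B1=F, B2=T, B3=F, B4=S, B5=T, B7=F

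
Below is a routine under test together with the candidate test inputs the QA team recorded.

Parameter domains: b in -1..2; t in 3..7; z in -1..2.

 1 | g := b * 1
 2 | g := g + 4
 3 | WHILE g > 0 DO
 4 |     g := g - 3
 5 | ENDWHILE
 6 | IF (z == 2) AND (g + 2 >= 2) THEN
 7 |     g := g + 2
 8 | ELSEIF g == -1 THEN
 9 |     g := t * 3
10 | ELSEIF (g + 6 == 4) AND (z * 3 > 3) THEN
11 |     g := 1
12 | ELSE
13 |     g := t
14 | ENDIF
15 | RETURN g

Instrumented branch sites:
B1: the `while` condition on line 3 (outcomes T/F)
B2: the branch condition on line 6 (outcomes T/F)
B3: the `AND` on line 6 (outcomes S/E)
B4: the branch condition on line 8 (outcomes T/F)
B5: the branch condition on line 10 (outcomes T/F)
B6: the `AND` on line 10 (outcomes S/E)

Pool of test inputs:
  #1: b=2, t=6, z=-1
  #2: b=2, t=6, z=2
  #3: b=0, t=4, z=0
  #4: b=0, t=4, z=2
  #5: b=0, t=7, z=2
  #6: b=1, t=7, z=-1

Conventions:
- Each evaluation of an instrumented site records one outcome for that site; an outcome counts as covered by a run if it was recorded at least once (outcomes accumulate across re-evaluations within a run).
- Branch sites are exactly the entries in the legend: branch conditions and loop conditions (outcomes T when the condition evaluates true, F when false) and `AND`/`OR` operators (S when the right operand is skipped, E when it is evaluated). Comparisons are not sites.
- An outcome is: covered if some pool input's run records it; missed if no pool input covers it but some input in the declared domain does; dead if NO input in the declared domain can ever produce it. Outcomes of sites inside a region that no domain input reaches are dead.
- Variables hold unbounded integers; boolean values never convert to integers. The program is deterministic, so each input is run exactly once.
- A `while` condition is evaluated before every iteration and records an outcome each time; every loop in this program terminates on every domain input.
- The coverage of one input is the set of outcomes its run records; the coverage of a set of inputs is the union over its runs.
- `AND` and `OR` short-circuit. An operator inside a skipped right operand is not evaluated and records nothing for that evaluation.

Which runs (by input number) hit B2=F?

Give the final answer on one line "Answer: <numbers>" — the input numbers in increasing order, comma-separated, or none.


input #1 (b=2, t=6, z=-1): produces B2=F
input #2 (b=2, t=6, z=2): does not produce B2=F
input #3 (b=0, t=4, z=0): produces B2=F
input #4 (b=0, t=4, z=2): produces B2=F
input #5 (b=0, t=7, z=2): produces B2=F
input #6 (b=1, t=7, z=-1): produces B2=F
Answer: 1, 3, 4, 5, 6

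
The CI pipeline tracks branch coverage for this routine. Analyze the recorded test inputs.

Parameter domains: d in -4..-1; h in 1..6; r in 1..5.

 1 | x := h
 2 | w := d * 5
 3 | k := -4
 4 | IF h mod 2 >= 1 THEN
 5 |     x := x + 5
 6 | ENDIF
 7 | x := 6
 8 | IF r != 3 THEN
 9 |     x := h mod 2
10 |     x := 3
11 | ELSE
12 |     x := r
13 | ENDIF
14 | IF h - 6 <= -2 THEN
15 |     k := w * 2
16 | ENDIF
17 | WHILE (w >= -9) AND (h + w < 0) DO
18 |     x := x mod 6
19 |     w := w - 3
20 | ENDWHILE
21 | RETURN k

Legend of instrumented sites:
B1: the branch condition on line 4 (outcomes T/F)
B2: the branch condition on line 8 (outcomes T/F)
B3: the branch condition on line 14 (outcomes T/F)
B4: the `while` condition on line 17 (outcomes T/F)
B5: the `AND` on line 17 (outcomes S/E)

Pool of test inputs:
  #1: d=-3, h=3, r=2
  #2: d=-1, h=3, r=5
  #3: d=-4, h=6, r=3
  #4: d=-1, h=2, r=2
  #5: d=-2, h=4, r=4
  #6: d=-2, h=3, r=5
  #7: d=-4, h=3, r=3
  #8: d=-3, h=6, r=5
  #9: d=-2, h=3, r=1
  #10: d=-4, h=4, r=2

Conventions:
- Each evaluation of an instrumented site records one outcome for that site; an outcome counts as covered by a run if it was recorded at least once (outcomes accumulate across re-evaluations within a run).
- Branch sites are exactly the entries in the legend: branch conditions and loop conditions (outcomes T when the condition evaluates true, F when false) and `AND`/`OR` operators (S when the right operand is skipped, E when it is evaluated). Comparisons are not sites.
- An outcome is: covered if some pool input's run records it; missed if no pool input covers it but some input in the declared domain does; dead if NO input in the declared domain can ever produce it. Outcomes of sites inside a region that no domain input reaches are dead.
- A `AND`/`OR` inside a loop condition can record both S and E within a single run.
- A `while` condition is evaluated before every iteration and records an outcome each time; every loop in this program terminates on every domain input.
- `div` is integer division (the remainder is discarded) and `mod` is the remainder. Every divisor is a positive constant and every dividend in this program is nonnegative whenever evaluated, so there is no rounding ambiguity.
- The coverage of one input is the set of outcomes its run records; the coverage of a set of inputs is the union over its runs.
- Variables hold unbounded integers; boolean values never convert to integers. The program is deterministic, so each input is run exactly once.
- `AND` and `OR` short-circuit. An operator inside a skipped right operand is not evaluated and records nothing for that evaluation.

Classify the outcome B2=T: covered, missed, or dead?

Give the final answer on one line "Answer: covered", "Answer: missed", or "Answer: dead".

B2=T is recorded by pool input(s) 1, 2, 4, 5, 6, 8, 9, 10 -> covered

Answer: covered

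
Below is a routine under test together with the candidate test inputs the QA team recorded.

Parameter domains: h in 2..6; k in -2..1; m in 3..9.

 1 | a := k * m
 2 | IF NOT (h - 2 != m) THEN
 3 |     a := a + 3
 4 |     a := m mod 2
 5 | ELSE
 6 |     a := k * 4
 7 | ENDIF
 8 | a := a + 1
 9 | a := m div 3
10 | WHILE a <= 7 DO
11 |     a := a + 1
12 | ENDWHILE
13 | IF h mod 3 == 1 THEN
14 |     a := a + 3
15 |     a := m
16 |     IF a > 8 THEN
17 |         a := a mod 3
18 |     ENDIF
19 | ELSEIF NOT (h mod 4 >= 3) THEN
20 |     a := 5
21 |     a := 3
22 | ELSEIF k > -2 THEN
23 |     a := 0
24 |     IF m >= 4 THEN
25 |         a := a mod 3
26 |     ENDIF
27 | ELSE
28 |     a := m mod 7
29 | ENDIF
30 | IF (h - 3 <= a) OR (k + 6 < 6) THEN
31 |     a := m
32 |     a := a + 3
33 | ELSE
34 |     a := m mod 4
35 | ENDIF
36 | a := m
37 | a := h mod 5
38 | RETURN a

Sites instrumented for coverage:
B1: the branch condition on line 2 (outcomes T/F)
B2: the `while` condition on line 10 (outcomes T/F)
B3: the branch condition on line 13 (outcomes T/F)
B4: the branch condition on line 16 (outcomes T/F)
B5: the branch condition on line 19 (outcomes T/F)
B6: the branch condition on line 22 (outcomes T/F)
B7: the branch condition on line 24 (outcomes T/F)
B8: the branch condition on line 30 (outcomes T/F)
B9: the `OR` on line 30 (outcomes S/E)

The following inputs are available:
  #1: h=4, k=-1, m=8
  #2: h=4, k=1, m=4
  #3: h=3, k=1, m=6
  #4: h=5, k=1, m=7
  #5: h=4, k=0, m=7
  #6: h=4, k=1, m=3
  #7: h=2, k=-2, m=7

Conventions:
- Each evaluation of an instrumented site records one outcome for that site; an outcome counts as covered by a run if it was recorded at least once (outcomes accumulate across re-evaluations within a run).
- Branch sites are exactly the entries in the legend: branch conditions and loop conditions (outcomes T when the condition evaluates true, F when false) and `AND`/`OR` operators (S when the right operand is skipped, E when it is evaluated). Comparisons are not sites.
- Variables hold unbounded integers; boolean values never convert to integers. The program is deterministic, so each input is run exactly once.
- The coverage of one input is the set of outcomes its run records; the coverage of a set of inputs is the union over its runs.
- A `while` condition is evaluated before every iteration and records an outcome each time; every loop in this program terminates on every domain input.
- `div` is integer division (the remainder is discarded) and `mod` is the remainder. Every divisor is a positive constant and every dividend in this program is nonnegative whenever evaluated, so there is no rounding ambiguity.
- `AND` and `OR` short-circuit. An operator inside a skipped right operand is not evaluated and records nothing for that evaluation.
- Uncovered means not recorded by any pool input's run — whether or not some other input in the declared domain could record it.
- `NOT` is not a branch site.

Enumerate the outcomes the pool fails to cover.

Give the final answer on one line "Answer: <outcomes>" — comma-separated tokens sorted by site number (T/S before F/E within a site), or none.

input #1 (h=4, k=-1, m=8): events B1->F, B2->T, B2->T, B2->T, B2->T, B2->T, B2->T, B2->F, B3->T, B4->F, B9->S, B8->T; covers B1=F, B2=T, B2=F, B3=T, B4=F, B8=T, B9=S
input #2 (h=4, k=1, m=4): events B1->F, B2->T, B2->T, B2->T, B2->T, B2->T, B2->T, B2->T, B2->F, B3->T, B4->F, B9->S, B8->T; covers B1=F, B2=T, B2=F, B3=T, B4=F, B8=T, B9=S
input #3 (h=3, k=1, m=6): events B1->F, B2->T, B2->T, B2->T, B2->T, B2->T, B2->T, B2->F, B3->F, B5->F, B6->T, B7->T, B9->S, B8->T; covers B1=F, B2=T, B2=F, B3=F, B5=F, B6=T, B7=T, B8=T, B9=S
input #4 (h=5, k=1, m=7): events B1->F, B2->T, B2->T, B2->T, B2->T, B2->T, B2->T, B2->F, B3->F, B5->T, B9->S, B8->T; covers B1=F, B2=T, B2=F, B3=F, B5=T, B8=T, B9=S
input #5 (h=4, k=0, m=7): events B1->F, B2->T, B2->T, B2->T, B2->T, B2->T, B2->T, B2->F, B3->T, B4->F, B9->S, B8->T; covers B1=F, B2=T, B2=F, B3=T, B4=F, B8=T, B9=S
input #6 (h=4, k=1, m=3): events B1->F, B2->T, B2->T, B2->T, B2->T, B2->T, B2->T, B2->T, B2->F, B3->T, B4->F, B9->S, B8->T; covers B1=F, B2=T, B2=F, B3=T, B4=F, B8=T, B9=S
input #7 (h=2, k=-2, m=7): events B1->F, B2->T, B2->T, B2->T, B2->T, B2->T, B2->T, B2->F, B3->F, B5->T, B9->S, B8->T; covers B1=F, B2=T, B2=F, B3=F, B5=T, B8=T, B9=S
union over the pool: B1=F, B2=T, B2=F, B3=T, B3=F, B4=F, B5=T, B5=F, B6=T, B7=T, B8=T, B9=S
uncovered (6 of 18): B1=T, B4=T, B6=F, B7=F, B8=F, B9=E

Answer: B1=T, B4=T, B6=F, B7=F, B8=F, B9=E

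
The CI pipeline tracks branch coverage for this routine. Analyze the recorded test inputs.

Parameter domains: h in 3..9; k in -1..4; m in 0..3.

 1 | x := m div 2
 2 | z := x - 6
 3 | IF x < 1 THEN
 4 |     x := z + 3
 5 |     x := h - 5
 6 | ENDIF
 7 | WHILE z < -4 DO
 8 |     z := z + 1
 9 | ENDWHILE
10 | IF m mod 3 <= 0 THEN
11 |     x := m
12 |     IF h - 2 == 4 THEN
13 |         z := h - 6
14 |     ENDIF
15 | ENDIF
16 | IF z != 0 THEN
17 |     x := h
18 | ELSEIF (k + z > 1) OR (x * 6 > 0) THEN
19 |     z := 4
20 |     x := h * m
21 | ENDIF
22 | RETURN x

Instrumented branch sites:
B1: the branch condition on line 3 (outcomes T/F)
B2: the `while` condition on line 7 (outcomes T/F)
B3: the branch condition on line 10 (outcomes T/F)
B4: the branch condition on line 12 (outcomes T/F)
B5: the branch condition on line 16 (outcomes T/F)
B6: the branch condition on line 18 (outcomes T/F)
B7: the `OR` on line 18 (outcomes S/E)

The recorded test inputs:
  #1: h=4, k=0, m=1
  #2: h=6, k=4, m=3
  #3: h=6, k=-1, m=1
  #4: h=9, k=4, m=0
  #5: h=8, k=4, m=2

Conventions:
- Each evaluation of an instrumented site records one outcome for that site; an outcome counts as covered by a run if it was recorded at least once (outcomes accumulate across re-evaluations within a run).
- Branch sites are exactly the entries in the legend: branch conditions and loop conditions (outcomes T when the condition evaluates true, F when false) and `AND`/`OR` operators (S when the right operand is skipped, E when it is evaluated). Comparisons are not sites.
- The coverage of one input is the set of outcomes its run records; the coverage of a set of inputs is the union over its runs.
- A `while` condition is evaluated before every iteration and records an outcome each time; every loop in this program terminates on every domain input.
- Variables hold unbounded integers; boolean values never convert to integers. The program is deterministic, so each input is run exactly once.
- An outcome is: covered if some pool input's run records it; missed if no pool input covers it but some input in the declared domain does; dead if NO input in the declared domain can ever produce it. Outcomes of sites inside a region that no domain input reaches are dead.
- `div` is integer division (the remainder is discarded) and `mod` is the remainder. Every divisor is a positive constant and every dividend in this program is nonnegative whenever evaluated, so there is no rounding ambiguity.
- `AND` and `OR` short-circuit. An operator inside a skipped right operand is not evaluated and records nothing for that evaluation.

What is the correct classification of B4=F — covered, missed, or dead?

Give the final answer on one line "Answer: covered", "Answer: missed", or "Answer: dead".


B4=F is recorded by pool input(s) 4 -> covered
Answer: covered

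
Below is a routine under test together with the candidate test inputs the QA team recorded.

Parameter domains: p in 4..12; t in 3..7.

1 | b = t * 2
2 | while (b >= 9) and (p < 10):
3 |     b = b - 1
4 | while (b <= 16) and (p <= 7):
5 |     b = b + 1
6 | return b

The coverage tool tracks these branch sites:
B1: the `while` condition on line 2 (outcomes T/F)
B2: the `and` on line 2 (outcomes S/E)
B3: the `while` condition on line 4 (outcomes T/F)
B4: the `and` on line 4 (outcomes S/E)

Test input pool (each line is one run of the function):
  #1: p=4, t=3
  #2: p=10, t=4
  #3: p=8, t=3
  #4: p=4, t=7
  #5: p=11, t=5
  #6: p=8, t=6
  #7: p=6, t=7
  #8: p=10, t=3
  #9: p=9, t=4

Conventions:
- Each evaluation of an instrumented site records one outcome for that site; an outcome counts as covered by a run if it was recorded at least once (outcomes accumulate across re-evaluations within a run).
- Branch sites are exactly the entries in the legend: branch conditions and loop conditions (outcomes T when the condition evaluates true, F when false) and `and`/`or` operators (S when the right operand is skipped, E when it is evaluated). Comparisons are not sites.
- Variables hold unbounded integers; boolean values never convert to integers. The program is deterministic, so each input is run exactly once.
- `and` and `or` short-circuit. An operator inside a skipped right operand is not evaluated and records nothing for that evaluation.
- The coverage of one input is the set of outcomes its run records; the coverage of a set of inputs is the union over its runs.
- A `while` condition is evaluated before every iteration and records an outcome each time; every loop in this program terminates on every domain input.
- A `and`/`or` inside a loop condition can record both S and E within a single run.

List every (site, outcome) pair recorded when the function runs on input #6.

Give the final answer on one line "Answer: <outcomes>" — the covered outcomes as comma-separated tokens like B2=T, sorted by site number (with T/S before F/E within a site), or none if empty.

Tracing the run of input #6 (p=8, t=6):
  B2->E, B1->T, B2->E, B1->T, B2->E, B1->T, B2->E, B1->T, B2->S, B1->F
  B4->E, B3->F
collecting distinct outcomes: B1=T, B1=F, B2=S, B2=E, B3=F, B4=E

Answer: B1=T, B1=F, B2=S, B2=E, B3=F, B4=E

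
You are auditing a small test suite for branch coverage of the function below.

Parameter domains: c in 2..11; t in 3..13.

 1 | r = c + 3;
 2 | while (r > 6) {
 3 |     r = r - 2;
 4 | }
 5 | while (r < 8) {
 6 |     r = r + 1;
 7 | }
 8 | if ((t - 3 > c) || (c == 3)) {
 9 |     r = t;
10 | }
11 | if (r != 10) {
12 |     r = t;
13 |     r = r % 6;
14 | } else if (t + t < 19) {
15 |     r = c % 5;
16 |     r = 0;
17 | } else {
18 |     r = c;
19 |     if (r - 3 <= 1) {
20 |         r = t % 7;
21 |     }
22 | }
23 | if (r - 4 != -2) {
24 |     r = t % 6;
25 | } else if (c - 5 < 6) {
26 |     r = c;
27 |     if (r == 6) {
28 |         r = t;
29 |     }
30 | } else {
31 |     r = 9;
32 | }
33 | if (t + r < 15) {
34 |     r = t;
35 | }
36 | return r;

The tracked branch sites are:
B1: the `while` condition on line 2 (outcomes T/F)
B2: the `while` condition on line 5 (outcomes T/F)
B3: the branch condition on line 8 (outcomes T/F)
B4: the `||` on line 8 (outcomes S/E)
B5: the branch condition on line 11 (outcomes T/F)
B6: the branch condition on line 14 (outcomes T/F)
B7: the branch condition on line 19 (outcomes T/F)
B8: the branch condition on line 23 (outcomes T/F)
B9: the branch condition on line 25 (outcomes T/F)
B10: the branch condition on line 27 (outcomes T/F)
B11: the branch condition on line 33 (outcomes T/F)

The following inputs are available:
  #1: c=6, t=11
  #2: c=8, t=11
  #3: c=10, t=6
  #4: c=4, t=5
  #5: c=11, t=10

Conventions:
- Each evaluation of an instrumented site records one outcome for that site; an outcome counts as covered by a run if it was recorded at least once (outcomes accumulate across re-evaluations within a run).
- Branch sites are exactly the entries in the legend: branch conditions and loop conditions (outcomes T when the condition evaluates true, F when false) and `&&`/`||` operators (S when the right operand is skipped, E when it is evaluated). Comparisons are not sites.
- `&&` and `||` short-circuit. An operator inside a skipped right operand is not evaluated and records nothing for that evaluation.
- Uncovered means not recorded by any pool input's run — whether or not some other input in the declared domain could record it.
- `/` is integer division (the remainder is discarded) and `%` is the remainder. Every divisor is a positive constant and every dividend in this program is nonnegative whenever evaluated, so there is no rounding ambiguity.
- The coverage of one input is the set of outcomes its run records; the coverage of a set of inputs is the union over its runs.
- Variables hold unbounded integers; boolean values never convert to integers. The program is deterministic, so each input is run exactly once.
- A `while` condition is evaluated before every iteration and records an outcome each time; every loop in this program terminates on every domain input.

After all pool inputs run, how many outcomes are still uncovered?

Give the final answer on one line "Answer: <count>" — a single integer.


input #1, c=6, t=11: outcomes B1=T, B1=F, B2=T, B2=F, B3=T, B4=S, B5=T, B8=T, B11=F
input #2, c=8, t=11: outcomes B1=T, B1=F, B2=T, B2=F, B3=F, B4=E, B5=T, B8=T, B11=F
input #3, c=10, t=6: outcomes B1=T, B1=F, B2=T, B2=F, B3=F, B4=E, B5=T, B8=T, B11=T
input #4, c=4, t=5: outcomes B1=T, B1=F, B2=T, B2=F, B3=F, B4=E, B5=T, B8=T, B11=T
input #5, c=11, t=10: outcomes B1=T, B1=F, B2=T, B2=F, B3=F, B4=E, B5=T, B8=T, B11=T
union over the pool: B1=T, B1=F, B2=T, B2=F, B3=T, B3=F, B4=S, B4=E, B5=T, B8=T, B11=T, B11=F
uncovered (10 of 22): B5=F, B6=T, B6=F, B7=T, B7=F, B8=F, B9=T, B9=F, B10=T, B10=F
Answer: 10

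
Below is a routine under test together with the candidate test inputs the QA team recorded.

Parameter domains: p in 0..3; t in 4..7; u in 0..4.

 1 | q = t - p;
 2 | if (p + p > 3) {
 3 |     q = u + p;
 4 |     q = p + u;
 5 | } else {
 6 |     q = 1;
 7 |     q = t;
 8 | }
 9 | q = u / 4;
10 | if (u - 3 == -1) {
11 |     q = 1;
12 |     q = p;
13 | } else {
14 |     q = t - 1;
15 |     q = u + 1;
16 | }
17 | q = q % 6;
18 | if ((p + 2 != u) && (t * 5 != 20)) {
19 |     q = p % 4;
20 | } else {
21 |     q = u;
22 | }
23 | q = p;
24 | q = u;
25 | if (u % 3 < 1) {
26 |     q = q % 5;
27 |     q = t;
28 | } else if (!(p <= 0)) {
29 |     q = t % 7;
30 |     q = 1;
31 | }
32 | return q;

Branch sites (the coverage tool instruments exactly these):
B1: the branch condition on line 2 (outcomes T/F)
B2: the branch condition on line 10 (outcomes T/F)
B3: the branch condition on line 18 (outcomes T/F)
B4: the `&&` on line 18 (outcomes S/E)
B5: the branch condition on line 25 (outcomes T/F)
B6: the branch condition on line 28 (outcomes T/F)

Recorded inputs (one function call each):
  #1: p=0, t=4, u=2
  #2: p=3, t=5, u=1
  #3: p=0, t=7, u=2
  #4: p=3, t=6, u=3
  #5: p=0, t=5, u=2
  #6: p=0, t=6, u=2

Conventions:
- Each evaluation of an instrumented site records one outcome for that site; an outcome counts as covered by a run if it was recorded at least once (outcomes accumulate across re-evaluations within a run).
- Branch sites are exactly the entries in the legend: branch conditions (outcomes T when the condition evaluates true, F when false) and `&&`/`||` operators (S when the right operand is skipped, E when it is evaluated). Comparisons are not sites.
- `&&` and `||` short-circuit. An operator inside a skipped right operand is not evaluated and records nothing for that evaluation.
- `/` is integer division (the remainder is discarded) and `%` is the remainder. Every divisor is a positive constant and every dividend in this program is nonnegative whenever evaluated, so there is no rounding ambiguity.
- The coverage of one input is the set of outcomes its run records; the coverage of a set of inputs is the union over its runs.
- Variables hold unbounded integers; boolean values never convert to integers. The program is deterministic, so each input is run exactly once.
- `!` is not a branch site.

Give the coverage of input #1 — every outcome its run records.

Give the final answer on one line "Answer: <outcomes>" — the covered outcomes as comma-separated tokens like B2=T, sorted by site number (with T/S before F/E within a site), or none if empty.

Tracing the run of input #1 (p=0, t=4, u=2):
  B1->F, B2->T, B4->S, B3->F, B5->F, B6->F
as a set, this run covers: B1=F, B2=T, B3=F, B4=S, B5=F, B6=F

Answer: B1=F, B2=T, B3=F, B4=S, B5=F, B6=F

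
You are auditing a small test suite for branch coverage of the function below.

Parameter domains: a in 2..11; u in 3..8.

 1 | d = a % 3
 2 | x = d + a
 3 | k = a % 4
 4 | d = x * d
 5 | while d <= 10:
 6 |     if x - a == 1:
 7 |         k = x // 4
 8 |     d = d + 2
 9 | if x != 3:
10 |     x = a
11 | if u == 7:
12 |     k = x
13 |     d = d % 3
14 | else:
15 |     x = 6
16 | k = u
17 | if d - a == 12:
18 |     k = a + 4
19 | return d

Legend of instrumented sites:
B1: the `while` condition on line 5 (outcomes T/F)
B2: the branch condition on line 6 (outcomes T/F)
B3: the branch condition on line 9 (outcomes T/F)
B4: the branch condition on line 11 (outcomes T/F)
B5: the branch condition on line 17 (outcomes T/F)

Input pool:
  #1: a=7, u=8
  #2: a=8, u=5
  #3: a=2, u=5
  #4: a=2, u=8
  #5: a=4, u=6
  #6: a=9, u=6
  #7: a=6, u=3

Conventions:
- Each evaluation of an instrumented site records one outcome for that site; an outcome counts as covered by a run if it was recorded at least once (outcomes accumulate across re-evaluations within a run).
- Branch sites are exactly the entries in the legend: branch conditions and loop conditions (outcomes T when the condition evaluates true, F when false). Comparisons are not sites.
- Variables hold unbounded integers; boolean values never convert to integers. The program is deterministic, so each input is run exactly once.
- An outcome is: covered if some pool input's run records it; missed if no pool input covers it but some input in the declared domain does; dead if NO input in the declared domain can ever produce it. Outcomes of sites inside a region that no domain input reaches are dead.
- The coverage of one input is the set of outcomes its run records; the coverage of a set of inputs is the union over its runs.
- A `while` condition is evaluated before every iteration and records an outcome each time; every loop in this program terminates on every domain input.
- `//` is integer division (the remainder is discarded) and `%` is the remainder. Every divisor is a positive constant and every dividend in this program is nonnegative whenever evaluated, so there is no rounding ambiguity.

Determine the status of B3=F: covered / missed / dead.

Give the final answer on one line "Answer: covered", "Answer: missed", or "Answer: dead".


no pool input records B3=F
but domain input (a=3, u=3) does record it -> reachable, so missed
Answer: missed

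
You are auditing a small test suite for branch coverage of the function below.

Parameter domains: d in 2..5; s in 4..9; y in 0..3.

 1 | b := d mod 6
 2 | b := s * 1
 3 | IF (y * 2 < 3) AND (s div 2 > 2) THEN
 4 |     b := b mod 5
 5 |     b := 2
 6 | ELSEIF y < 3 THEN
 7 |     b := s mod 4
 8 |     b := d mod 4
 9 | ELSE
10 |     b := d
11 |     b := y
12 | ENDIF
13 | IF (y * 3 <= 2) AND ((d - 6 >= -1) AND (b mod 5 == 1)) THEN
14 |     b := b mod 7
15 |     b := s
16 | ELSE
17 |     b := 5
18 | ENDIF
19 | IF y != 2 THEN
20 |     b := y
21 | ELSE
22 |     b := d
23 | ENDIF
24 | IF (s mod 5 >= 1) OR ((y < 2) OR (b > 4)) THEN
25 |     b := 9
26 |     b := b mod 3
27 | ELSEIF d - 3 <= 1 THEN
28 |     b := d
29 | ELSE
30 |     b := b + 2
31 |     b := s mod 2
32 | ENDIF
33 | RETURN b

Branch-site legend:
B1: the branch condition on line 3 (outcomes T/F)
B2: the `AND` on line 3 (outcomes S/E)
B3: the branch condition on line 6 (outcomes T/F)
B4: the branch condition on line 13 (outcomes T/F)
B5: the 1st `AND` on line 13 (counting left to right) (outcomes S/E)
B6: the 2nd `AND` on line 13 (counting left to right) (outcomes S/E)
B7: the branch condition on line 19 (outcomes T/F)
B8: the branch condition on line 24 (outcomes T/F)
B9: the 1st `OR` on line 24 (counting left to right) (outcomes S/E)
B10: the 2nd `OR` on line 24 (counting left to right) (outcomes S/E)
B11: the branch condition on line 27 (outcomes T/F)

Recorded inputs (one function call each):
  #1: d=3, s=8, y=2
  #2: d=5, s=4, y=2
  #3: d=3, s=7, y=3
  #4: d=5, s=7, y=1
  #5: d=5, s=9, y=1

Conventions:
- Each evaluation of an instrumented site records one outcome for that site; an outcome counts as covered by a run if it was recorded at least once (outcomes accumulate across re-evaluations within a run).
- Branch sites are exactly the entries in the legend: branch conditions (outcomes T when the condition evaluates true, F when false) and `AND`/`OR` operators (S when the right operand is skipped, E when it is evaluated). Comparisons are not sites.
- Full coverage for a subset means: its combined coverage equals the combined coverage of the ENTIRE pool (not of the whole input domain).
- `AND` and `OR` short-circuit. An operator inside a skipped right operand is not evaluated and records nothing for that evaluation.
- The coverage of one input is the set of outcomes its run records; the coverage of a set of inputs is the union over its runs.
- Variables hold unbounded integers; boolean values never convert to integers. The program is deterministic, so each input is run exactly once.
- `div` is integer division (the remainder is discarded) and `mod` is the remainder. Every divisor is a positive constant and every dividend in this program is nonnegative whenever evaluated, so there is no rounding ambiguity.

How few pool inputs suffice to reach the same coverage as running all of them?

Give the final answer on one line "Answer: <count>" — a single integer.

test 1 (d=3, s=8, y=2) fires B2->S, B1->F, B3->T, B5->S, B4->F, B7->F, B9->S, B8->T; hits B1=F, B2=S, B3=T, B4=F, B5=S, B7=F, B8=T, B9=S
test 2 (d=5, s=4, y=2) fires B2->S, B1->F, B3->T, B5->S, B4->F, B7->F, B9->S, B8->T; hits B1=F, B2=S, B3=T, B4=F, B5=S, B7=F, B8=T, B9=S
test 3 (d=3, s=7, y=3) fires B2->S, B1->F, B3->F, B5->S, B4->F, B7->T, B9->S, B8->T; hits B1=F, B2=S, B3=F, B4=F, B5=S, B7=T, B8=T, B9=S
test 4 (d=5, s=7, y=1) fires B2->E, B1->T, B5->S, B4->F, B7->T, B9->S, B8->T; hits B1=T, B2=E, B4=F, B5=S, B7=T, B8=T, B9=S
test 5 (d=5, s=9, y=1) fires B2->E, B1->T, B5->S, B4->F, B7->T, B9->S, B8->T; hits B1=T, B2=E, B4=F, B5=S, B7=T, B8=T, B9=S
pool-wide coverage (12 outcomes): B1=T, B1=F, B2=S, B2=E, B3=T, B3=F, B4=F, B5=S, B7=T, B7=F, B8=T, B9=S
no size-1 subset reaches all 12 outcomes (best union: 8/12)
no size-2 subset reaches all 12 outcomes (best union: 11/12)
inputs {1, 3, 4} (size 3) cover everything; no size-3 subset with a lexicographically smaller index list covers all 12

Answer: 3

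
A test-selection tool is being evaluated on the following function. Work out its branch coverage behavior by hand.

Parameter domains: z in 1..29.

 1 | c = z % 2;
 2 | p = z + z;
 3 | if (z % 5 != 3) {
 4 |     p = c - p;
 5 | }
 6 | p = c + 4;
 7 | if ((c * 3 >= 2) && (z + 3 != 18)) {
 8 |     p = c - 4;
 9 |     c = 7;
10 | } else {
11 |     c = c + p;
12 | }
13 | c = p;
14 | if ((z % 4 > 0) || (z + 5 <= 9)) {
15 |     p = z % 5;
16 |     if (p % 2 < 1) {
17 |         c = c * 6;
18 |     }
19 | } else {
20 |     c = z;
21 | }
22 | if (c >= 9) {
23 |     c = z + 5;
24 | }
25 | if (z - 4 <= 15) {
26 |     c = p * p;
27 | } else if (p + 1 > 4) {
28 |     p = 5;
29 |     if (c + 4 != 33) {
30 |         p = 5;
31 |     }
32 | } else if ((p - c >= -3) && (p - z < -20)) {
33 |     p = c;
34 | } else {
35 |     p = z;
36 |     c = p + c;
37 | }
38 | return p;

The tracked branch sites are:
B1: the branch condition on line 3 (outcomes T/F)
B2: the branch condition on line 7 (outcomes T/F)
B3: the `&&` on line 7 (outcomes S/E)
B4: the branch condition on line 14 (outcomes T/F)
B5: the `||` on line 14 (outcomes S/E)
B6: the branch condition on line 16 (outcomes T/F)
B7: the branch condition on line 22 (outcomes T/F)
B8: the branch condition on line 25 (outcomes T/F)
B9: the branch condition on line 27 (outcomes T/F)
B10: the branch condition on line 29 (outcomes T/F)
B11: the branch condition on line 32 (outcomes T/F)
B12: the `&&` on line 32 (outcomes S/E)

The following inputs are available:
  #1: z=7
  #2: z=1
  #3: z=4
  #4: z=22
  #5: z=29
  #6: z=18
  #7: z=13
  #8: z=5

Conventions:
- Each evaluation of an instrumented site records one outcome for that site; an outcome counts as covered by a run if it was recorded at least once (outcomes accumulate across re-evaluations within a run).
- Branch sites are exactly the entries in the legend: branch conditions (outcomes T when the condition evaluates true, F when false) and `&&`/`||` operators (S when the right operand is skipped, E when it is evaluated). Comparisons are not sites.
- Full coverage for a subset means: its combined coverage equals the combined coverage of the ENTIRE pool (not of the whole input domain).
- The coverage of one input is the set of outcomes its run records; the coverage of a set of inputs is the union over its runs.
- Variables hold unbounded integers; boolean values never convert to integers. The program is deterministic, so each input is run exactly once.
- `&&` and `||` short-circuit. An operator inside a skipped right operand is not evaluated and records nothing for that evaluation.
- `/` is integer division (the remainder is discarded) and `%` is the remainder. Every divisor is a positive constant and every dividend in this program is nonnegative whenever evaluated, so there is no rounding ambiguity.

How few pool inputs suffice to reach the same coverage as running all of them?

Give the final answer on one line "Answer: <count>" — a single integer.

run #1 (z=7) runs B1->T, B3->E, B2->T, B5->S, B4->T, B6->T, B7->F, B8->T; records B1=T, B2=T, B3=E, B4=T, B5=S, B6=T, B7=F, B8=T
run #2 (z=1) runs B1->T, B3->E, B2->T, B5->S, B4->T, B6->F, B7->F, B8->T; records B1=T, B2=T, B3=E, B4=T, B5=S, B6=F, B7=F, B8=T
run #3 (z=4) runs B1->T, B3->S, B2->F, B5->E, B4->T, B6->T, B7->T, B8->T; records B1=T, B2=F, B3=S, B4=T, B5=E, B6=T, B7=T, B8=T
run #4 (z=22) runs B1->T, B3->S, B2->F, B5->S, B4->T, B6->T, B7->T, B8->F, B9->F, B12->S, B11->F; records B1=T, B2=F, B3=S, B4=T, B5=S, B6=T, B7=T, B8=F, B9=F, B11=F, B12=S
run #5 (z=29) runs B1->T, B3->E, B2->T, B5->S, B4->T, B6->T, B7->F, B8->F, B9->T, B10->T; records B1=T, B2=T, B3=E, B4=T, B5=S, B6=T, B7=F, B8=F, B9=T, B10=T
run #6 (z=18) runs B1->F, B3->S, B2->F, B5->S, B4->T, B6->F, B7->F, B8->T; records B1=F, B2=F, B3=S, B4=T, B5=S, B6=F, B7=F, B8=T
run #7 (z=13) runs B1->F, B3->E, B2->T, B5->S, B4->T, B6->F, B7->F, B8->T; records B1=F, B2=T, B3=E, B4=T, B5=S, B6=F, B7=F, B8=T
run #8 (z=5) runs B1->T, B3->E, B2->T, B5->S, B4->T, B6->T, B7->F, B8->T; records B1=T, B2=T, B3=E, B4=T, B5=S, B6=T, B7=F, B8=T
together the pool reaches 20 outcomes: B1=T, B1=F, B2=T, B2=F, B3=S, B3=E, B4=T, B5=S, B5=E, B6=T, B6=F, B7=T, B7=F, B8=T, B8=F, B9=T, B9=F, B10=T, B11=F, B12=S
size 1 is not enough: best union over all size-1 subsets is 11/20
size 2 is not enough: best union over all size-2 subsets is 17/20
size 3 is not enough: best union over all size-3 subsets is 19/20
inputs {3, 4, 5, 6} (size 4) cover everything; no size-4 subset with a lexicographically smaller index list covers all 20

Answer: 4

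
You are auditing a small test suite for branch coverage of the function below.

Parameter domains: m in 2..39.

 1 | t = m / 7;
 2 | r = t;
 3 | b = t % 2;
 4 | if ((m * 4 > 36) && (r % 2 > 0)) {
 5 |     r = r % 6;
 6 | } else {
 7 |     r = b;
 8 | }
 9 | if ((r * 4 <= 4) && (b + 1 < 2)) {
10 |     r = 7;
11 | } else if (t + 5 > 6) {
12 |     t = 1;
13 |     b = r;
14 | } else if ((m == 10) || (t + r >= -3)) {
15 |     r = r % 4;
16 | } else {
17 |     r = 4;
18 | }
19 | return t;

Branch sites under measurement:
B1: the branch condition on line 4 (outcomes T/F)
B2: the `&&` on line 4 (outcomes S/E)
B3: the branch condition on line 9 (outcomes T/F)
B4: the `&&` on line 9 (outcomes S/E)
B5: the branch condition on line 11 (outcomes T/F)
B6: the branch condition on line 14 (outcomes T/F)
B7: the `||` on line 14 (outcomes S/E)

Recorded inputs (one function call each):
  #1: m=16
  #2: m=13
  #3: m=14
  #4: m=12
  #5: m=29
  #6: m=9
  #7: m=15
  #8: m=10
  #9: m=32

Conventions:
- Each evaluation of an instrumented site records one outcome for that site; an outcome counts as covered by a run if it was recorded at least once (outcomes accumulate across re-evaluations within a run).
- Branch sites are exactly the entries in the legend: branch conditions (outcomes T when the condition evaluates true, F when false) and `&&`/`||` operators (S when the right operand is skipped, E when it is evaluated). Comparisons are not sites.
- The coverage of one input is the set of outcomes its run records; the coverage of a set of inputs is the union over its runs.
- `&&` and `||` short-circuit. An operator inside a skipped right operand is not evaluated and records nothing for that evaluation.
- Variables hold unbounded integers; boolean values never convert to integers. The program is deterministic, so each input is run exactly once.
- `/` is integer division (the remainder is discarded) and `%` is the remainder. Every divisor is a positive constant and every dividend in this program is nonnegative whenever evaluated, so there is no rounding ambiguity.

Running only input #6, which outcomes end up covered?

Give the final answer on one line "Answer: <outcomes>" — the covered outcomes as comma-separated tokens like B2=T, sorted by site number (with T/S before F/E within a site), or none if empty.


Running input #6 (m=9), event by event:
  B2->S, B1->F, B4->E, B3->F, B5->F, B7->E, B6->T
as a set, this run covers: B1=F, B2=S, B3=F, B4=E, B5=F, B6=T, B7=E
Answer: B1=F, B2=S, B3=F, B4=E, B5=F, B6=T, B7=E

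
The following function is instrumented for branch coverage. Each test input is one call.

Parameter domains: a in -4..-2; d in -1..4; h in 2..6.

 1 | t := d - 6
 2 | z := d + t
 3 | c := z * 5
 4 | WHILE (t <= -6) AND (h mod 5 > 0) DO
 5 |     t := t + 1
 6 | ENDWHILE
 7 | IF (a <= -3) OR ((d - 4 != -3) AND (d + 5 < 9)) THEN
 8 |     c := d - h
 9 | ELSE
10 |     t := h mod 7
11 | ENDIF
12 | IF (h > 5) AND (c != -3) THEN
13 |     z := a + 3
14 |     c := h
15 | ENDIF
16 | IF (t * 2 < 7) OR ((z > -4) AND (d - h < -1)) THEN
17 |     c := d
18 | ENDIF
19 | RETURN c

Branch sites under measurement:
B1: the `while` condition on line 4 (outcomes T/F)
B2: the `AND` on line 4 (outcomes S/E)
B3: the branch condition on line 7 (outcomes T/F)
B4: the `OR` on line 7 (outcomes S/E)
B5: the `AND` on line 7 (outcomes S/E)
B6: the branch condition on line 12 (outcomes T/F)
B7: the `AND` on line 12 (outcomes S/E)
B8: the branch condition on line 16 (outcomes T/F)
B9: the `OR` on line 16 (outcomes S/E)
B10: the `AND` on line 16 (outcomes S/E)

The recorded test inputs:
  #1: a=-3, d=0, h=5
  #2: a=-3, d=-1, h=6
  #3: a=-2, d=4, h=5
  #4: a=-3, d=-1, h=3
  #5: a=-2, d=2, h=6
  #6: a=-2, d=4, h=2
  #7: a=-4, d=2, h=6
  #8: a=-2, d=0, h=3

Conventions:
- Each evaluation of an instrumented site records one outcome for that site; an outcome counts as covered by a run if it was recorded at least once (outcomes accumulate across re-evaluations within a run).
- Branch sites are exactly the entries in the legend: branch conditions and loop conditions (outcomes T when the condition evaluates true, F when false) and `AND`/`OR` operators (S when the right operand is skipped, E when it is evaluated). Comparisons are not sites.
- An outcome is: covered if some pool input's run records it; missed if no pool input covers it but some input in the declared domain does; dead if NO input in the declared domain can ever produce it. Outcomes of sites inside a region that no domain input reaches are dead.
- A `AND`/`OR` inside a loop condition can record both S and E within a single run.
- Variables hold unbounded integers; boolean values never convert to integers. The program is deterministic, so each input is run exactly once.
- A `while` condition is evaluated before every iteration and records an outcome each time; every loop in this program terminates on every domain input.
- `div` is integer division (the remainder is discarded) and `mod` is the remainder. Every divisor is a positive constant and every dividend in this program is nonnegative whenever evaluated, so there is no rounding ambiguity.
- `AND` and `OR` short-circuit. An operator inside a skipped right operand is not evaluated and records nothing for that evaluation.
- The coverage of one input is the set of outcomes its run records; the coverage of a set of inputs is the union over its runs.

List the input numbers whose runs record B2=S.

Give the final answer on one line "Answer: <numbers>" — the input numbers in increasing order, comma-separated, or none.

input #1 (a=-3, d=0, h=5): does not record B2=S
input #2 (a=-3, d=-1, h=6): records B2=S
input #3 (a=-2, d=4, h=5): records B2=S
input #4 (a=-3, d=-1, h=3): records B2=S
input #5 (a=-2, d=2, h=6): records B2=S
input #6 (a=-2, d=4, h=2): records B2=S
input #7 (a=-4, d=2, h=6): records B2=S
input #8 (a=-2, d=0, h=3): records B2=S

Answer: 2, 3, 4, 5, 6, 7, 8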